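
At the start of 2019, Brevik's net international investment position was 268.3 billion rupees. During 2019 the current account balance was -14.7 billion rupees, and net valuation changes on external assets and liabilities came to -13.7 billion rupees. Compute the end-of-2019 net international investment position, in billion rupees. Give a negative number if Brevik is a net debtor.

Change in NIIP = current account + net valuation change = -14.7 + (-13.7) = -28.4
End-of-year NIIP = 268.3 + (-28.4) = 239.9

239.9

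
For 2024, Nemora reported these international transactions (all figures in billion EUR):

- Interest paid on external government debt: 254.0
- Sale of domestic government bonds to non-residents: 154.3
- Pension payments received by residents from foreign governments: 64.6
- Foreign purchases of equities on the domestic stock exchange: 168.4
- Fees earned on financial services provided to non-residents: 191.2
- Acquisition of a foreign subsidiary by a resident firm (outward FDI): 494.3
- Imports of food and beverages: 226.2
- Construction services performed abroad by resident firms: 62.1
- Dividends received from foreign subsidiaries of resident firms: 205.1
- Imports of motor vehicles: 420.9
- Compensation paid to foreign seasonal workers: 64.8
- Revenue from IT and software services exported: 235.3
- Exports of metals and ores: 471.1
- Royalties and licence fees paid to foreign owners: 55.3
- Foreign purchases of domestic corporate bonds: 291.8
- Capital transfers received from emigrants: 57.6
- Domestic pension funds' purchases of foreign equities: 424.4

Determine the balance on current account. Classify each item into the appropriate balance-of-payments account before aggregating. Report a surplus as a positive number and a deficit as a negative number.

Goods: -420.9 + 471.1 - 226.2 = -176.0
Services: 62.1 + 191.2 - 55.3 + 235.3 = 433.3
Primary income: -64.8 - 254.0 + 205.1 = -113.7
Secondary income: 64.6
Current account = (-176.0) + 433.3 + (-113.7) + 64.6 = 208.2
(Excluded from the current account — financial account: sale of domestic government bonds to non-residents 154.3, foreign purchases of equities on the domestic stock exchange 168.4, acquisition of a foreign subsidiary by a resident firm (outward FDI) 494.3, foreign purchases of domestic corporate bonds 291.8, domestic pension funds' purchases of foreign equities 424.4; capital account: capital transfers received from emigrants 57.6.)

208.2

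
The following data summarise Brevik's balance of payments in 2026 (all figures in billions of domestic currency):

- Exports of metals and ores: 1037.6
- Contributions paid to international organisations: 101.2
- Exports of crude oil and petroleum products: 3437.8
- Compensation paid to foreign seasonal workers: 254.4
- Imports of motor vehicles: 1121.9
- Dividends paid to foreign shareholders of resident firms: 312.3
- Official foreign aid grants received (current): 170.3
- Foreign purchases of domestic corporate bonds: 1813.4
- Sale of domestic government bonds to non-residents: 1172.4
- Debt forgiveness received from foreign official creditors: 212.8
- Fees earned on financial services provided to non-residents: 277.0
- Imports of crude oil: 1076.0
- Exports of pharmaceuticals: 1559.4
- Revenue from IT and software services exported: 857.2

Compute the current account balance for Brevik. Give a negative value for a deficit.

Goods: -1076.0 + 3437.8 + 1037.6 + 1559.4 - 1121.9 = 3836.9
Services: 277.0 + 857.2 = 1134.2
Primary income: -312.3 - 254.4 = -566.7
Secondary income: -101.2 + 170.3 = 69.1
Current account = 3836.9 + 1134.2 + (-566.7) + 69.1 = 4473.5
(Excluded from the current account — financial account: foreign purchases of domestic corporate bonds 1813.4, sale of domestic government bonds to non-residents 1172.4; capital account: debt forgiveness received from foreign official creditors 212.8.)

4473.5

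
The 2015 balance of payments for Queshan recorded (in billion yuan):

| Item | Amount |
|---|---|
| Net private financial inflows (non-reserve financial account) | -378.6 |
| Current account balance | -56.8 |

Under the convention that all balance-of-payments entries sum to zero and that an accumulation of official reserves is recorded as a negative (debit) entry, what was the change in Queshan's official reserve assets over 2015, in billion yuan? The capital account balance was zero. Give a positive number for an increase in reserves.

Official reserve transactions balance = -((-56.8) + (-378.6)) = 435.4
An accumulation of reserves is recorded as a debit (negative entry), so the change in the stock of reserves is the negative of that balance.
Change in official reserves = -(435.4) = -435.4

-435.4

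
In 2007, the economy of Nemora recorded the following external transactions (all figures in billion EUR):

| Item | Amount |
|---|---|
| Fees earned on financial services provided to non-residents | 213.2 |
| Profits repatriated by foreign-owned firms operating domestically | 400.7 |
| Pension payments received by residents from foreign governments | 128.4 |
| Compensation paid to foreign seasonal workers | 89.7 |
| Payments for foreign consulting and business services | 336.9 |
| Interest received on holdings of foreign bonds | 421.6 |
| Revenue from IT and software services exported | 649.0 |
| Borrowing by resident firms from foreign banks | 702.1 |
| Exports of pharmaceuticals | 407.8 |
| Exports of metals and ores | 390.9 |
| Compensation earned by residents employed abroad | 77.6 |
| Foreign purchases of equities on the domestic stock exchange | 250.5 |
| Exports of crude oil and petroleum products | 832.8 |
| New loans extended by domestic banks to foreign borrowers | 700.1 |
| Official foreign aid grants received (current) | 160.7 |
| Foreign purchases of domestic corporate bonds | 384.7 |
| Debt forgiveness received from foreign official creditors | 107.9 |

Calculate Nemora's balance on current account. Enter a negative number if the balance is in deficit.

2454.7

Goods: 407.8 + 832.8 + 390.9 = 1631.5
Services: 213.2 + 649.0 - 336.9 = 525.3
Primary income: 77.6 - 400.7 + 421.6 - 89.7 = 8.8
Secondary income: 128.4 + 160.7 = 289.1
Current account = 1631.5 + 525.3 + 8.8 + 289.1 = 2454.7
(Excluded from the current account — financial account: borrowing by resident firms from foreign banks 702.1, foreign purchases of equities on the domestic stock exchange 250.5, new loans extended by domestic banks to foreign borrowers 700.1, foreign purchases of domestic corporate bonds 384.7; capital account: debt forgiveness received from foreign official creditors 107.9.)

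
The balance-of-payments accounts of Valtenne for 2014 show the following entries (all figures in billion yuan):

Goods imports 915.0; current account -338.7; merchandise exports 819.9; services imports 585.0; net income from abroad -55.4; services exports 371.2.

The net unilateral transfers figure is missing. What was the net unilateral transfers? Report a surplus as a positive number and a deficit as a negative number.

25.6

Current account = goods balance + services balance + net primary income + net secondary income
Sum of the known components = -364.3
Net unilateral transfers = CA - (known components) = -338.7 - (-364.3) = 25.6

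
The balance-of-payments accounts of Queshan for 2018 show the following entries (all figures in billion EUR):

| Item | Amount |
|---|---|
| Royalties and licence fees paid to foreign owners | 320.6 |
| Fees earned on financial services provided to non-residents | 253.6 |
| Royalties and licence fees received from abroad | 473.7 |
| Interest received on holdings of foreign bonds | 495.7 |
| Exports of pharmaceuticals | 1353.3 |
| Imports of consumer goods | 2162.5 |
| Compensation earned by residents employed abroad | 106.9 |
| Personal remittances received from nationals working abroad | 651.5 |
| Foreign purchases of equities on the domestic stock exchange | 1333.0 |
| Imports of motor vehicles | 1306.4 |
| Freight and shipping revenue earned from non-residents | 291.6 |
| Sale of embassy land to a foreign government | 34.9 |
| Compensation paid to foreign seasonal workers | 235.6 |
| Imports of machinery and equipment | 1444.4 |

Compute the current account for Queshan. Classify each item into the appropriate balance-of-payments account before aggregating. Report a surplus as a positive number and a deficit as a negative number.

-1843.2

Goods: -1306.4 - 1444.4 + 1353.3 - 2162.5 = -3560.0
Services: 291.6 + 253.6 - 320.6 + 473.7 = 698.3
Primary income: -235.6 + 106.9 + 495.7 = 367.0
Secondary income: 651.5
Current account = (-3560.0) + 698.3 + 367.0 + 651.5 = -1843.2
(Excluded from the current account — financial account: foreign purchases of equities on the domestic stock exchange 1333.0; capital account: sale of embassy land to a foreign government 34.9.)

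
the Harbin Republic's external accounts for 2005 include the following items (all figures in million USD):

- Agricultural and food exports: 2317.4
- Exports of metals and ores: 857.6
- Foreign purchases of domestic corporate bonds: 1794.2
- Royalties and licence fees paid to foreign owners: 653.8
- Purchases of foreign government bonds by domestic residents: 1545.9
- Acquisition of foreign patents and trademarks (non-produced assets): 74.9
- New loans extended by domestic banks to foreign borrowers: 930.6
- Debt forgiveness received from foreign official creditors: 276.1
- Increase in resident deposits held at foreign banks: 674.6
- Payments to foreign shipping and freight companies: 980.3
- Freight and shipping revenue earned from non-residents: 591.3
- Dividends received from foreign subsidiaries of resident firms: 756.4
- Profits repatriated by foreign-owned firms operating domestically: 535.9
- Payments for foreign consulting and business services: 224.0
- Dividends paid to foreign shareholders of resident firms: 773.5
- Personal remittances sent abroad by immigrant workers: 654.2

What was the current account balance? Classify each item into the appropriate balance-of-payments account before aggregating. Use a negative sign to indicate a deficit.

701.0

Goods: 857.6 + 2317.4 = 3175.0
Services: -980.3 + 591.3 - 653.8 - 224.0 = -1266.8
Primary income: 756.4 - 773.5 - 535.9 = -553.0
Secondary income: -654.2
Current account = 3175.0 + (-1266.8) + (-553.0) + (-654.2) = 701.0
(Excluded from the current account — financial account: foreign purchases of domestic corporate bonds 1794.2, purchases of foreign government bonds by domestic residents 1545.9, new loans extended by domestic banks to foreign borrowers 930.6, increase in resident deposits held at foreign banks 674.6; capital account: acquisition of foreign patents and trademarks (non-produced assets) 74.9, debt forgiveness received from foreign official creditors 276.1.)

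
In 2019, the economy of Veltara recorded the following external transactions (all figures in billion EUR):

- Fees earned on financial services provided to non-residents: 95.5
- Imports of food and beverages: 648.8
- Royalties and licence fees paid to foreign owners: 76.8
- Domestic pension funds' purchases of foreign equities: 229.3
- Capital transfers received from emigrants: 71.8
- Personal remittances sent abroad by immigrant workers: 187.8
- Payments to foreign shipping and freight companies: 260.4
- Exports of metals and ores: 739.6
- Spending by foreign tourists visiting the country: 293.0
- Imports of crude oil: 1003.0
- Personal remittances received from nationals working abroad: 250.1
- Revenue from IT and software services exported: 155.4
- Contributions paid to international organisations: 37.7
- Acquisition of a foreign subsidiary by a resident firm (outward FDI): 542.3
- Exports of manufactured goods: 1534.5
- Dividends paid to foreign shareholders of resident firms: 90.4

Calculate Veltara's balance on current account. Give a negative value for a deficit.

Goods: 739.6 - 1003.0 + 1534.5 - 648.8 = 622.3
Services: 293.0 + 155.4 - 76.8 - 260.4 + 95.5 = 206.7
Primary income: -90.4
Secondary income: -187.8 - 37.7 + 250.1 = 24.6
Current account = 622.3 + 206.7 + (-90.4) + 24.6 = 763.2
(Excluded from the current account — financial account: domestic pension funds' purchases of foreign equities 229.3, acquisition of a foreign subsidiary by a resident firm (outward FDI) 542.3; capital account: capital transfers received from emigrants 71.8.)

763.2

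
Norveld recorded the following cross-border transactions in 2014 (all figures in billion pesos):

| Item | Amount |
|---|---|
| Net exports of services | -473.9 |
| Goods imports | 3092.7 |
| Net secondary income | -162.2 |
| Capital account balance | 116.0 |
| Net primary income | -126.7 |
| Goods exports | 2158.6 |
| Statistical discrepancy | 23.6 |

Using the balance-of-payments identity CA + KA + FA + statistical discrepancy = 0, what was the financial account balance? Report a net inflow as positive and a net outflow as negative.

Goods balance = 2158.6 - 3092.7 = -934.1
Services balance = -473.9
Trade balance (goods + services) = -934.1 + (-473.9) = -1408.0
Net primary income = -126.7
Net secondary income = -162.2
Current account = -1408.0 + (-126.7) + (-162.2) = -1696.9
Financial account = -(-1696.9 + 116.0 + 23.6) = 1557.3

1557.3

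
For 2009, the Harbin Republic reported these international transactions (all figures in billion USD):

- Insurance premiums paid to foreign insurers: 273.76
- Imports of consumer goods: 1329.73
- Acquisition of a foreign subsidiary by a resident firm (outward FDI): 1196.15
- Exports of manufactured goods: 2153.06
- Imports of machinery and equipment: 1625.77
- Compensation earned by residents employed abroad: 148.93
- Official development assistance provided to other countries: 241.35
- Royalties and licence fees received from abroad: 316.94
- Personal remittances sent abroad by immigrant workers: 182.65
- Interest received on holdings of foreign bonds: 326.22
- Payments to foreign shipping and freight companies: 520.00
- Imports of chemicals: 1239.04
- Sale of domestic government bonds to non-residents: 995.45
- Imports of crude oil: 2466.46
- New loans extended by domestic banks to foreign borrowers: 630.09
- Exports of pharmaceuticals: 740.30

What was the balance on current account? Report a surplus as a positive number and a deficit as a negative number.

Goods: -1329.73 - 1239.04 + 740.30 - 2466.46 - 1625.77 + 2153.06 = -3767.64
Services: -520.00 - 273.76 + 316.94 = -476.82
Primary income: 326.22 + 148.93 = 475.15
Secondary income: -182.65 - 241.35 = -424.00
Current account = (-3767.64) + (-476.82) + 475.15 + (-424.00) = -4193.31
(Excluded from the current account — financial account: acquisition of a foreign subsidiary by a resident firm (outward FDI) 1196.15, sale of domestic government bonds to non-residents 995.45, new loans extended by domestic banks to foreign borrowers 630.09.)

-4193.31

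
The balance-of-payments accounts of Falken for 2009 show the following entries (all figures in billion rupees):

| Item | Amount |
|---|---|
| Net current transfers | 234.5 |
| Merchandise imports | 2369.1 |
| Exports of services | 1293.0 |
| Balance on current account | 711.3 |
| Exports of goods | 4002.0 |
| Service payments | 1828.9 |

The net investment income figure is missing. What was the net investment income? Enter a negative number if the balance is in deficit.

Current account = goods balance + services balance + net primary income + net secondary income
Sum of the known components = 1331.5
Net investment income = CA - (known components) = 711.3 - 1331.5 = -620.2

-620.2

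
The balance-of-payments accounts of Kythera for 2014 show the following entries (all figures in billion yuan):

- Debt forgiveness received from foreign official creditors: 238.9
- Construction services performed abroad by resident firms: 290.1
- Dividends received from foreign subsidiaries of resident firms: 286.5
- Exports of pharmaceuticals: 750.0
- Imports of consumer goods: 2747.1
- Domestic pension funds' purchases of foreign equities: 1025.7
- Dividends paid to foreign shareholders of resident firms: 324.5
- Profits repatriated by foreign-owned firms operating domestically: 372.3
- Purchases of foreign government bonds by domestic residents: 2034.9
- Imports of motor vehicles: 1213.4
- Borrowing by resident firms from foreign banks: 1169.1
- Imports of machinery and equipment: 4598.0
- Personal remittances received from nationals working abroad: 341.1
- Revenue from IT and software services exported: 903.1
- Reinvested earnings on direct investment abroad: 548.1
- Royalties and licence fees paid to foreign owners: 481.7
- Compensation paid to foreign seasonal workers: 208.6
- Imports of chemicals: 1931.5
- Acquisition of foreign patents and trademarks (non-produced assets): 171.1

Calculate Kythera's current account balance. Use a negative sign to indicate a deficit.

Goods: 750.0 - 1931.5 - 2747.1 - 1213.4 - 4598.0 = -9740.0
Services: -481.7 + 903.1 + 290.1 = 711.5
Primary income: -208.6 - 372.3 + 548.1 - 324.5 + 286.5 = -70.8
Secondary income: 341.1
Current account = (-9740.0) + 711.5 + (-70.8) + 341.1 = -8758.2
(Excluded from the current account — capital account: debt forgiveness received from foreign official creditors 238.9, acquisition of foreign patents and trademarks (non-produced assets) 171.1; financial account: domestic pension funds' purchases of foreign equities 1025.7, purchases of foreign government bonds by domestic residents 2034.9, borrowing by resident firms from foreign banks 1169.1.)

-8758.2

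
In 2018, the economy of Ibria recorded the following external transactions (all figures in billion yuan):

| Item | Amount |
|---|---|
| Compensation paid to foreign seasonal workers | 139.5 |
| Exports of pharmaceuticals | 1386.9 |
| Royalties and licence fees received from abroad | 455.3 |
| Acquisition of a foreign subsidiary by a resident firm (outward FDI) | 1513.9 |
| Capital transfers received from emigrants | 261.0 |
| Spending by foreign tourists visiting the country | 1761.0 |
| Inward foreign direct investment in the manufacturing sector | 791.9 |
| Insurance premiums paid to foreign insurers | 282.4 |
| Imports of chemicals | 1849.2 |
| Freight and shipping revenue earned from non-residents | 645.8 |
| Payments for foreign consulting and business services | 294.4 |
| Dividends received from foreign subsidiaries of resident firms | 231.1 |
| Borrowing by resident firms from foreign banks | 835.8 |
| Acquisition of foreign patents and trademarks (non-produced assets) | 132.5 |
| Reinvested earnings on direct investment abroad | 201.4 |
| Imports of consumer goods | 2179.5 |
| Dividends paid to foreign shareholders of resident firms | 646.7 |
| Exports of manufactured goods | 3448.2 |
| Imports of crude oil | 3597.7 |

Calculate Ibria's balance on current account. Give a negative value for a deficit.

-859.7

Goods: 3448.2 - 1849.2 - 3597.7 - 2179.5 + 1386.9 = -2791.3
Services: -282.4 + 1761.0 - 294.4 + 645.8 + 455.3 = 2285.3
Primary income: 231.1 - 646.7 - 139.5 + 201.4 = -353.7
Current account = (-2791.3) + 2285.3 + (-353.7) = -859.7
(Excluded from the current account — financial account: acquisition of a foreign subsidiary by a resident firm (outward FDI) 1513.9, inward foreign direct investment in the manufacturing sector 791.9, borrowing by resident firms from foreign banks 835.8; capital account: capital transfers received from emigrants 261.0, acquisition of foreign patents and trademarks (non-produced assets) 132.5.)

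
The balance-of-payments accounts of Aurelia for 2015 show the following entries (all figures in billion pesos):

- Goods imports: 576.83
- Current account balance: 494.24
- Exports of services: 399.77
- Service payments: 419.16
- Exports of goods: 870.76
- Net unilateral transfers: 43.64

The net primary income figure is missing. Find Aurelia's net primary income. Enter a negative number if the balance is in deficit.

176.06

Current account = goods balance + services balance + net primary income + net secondary income
Sum of the known components = 318.18
Net primary income = CA - (known components) = 494.24 - 318.18 = 176.06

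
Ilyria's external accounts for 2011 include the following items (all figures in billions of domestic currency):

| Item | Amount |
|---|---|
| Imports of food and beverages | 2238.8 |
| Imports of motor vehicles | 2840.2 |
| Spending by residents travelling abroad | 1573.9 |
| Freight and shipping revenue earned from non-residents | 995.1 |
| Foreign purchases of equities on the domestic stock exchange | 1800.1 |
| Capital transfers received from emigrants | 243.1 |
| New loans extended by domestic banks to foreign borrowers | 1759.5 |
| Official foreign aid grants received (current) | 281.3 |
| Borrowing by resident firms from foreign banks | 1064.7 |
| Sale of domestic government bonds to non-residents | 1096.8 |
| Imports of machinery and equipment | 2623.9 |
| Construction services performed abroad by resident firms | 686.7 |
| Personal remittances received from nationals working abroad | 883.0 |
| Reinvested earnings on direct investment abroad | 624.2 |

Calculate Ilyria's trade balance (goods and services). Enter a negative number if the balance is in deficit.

Goods: -2238.8 - 2840.2 - 2623.9 = -7702.9
Services: -1573.9 + 995.1 + 686.7 = 107.9
Trade balance = -7702.9 + 107.9 = -7595.0
(Excluded from the trade balance — financial account: foreign purchases of equities on the domestic stock exchange 1800.1, new loans extended by domestic banks to foreign borrowers 1759.5, borrowing by resident firms from foreign banks 1064.7, sale of domestic government bonds to non-residents 1096.8; capital account: capital transfers received from emigrants 243.1; secondary income: official foreign aid grants received (current) 281.3, personal remittances received from nationals working abroad 883.0; primary income: reinvested earnings on direct investment abroad 624.2.)

-7595.0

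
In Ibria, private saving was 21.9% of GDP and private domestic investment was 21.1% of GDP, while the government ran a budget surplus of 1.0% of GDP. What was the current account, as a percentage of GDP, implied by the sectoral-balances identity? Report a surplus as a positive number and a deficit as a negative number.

By the sectoral-balances identity, CA = (S_private - I) + (T - G).
Private balance = 21.9 - 21.1 = 0.8
Government balance (T - G) = 1.0
CA = 0.8 + 1.0 = 1.8

1.8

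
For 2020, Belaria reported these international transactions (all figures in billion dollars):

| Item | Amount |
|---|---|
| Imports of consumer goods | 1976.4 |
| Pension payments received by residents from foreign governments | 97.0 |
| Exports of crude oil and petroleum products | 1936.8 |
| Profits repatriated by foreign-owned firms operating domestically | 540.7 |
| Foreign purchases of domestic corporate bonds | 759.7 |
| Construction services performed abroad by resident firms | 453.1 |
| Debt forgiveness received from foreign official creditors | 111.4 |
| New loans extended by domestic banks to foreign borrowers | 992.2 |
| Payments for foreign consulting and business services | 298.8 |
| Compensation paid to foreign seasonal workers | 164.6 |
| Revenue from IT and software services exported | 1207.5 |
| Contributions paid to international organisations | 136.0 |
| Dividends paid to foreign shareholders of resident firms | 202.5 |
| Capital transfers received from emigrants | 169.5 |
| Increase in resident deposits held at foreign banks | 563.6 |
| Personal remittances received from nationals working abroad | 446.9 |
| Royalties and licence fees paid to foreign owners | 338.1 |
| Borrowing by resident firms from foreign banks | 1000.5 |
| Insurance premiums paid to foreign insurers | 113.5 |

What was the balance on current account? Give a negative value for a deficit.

370.7

Goods: 1936.8 - 1976.4 = -39.6
Services: 453.1 - 338.1 + 1207.5 - 298.8 - 113.5 = 910.2
Primary income: -164.6 - 540.7 - 202.5 = -907.8
Secondary income: 97.0 - 136.0 + 446.9 = 407.9
Current account = (-39.6) + 910.2 + (-907.8) + 407.9 = 370.7
(Excluded from the current account — financial account: foreign purchases of domestic corporate bonds 759.7, new loans extended by domestic banks to foreign borrowers 992.2, increase in resident deposits held at foreign banks 563.6, borrowing by resident firms from foreign banks 1000.5; capital account: debt forgiveness received from foreign official creditors 111.4, capital transfers received from emigrants 169.5.)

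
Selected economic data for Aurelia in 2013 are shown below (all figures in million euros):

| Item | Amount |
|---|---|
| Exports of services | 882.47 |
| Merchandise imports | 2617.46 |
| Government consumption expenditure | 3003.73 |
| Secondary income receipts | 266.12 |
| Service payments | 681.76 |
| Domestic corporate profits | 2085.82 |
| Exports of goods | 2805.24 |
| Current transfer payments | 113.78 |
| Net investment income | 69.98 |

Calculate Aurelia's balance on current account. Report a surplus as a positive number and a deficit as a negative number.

Goods balance = 2805.24 - 2617.46 = 187.78
Services balance = 882.47 - 681.76 = 200.71
Trade balance (goods + services) = 187.78 + 200.71 = 388.49
Net primary income = 69.98
Net secondary income = 266.12 - 113.78 = 152.34
Current account = 388.49 + 69.98 + 152.34 = 610.81

610.81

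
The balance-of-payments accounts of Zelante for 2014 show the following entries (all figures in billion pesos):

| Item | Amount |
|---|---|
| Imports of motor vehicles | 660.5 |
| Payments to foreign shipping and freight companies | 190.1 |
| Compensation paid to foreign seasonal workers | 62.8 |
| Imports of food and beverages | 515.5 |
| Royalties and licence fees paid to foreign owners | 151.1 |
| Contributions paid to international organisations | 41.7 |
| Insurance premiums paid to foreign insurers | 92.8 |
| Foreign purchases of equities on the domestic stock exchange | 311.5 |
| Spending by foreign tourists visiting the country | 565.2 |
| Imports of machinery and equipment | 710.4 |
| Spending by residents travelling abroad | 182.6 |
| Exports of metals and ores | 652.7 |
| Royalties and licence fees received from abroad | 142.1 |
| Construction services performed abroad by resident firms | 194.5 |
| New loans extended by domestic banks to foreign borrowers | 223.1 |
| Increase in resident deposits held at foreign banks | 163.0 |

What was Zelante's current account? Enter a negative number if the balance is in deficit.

-1053.0

Goods: -710.4 - 660.5 - 515.5 + 652.7 = -1233.7
Services: -190.1 - 151.1 + 194.5 + 142.1 - 182.6 + 565.2 - 92.8 = 285.2
Primary income: -62.8
Secondary income: -41.7
Current account = (-1233.7) + 285.2 + (-62.8) + (-41.7) = -1053.0
(Excluded from the current account — financial account: foreign purchases of equities on the domestic stock exchange 311.5, new loans extended by domestic banks to foreign borrowers 223.1, increase in resident deposits held at foreign banks 163.0.)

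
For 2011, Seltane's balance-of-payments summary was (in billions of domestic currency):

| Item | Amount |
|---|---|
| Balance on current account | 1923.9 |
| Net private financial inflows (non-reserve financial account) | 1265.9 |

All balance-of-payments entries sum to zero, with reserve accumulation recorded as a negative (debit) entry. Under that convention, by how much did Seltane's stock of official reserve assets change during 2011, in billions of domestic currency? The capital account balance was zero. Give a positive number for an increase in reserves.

3189.8

Official reserve transactions balance = -(1923.9 + 1265.9) = -3189.8
An accumulation of reserves is recorded as a debit (negative entry), so the change in the stock of reserves is the negative of that balance.
Change in official reserves = -(-3189.8) = 3189.8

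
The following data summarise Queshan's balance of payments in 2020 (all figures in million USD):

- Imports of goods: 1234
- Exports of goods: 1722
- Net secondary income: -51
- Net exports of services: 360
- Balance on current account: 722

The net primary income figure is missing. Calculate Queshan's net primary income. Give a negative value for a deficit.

Current account = goods balance + services balance + net primary income + net secondary income
Sum of the known components = 797
Net primary income = CA - (known components) = 722 - 797 = -75

-75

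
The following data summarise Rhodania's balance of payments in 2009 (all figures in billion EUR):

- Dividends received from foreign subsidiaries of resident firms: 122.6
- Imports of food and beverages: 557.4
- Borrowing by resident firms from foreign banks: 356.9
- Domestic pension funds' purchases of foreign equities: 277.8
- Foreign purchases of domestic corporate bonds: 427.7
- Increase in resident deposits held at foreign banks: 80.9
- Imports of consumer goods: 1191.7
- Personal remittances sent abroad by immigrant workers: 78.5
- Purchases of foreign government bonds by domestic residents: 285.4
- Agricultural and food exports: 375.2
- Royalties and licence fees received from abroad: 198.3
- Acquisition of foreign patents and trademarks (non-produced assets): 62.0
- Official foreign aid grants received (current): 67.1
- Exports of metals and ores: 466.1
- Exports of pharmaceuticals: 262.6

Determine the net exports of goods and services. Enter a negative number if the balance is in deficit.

-446.9

Goods: 466.1 + 375.2 + 262.6 - 1191.7 - 557.4 = -645.2
Services: 198.3
Trade balance = -645.2 + 198.3 = -446.9
(Excluded from the trade balance — primary income: dividends received from foreign subsidiaries of resident firms 122.6; financial account: borrowing by resident firms from foreign banks 356.9, domestic pension funds' purchases of foreign equities 277.8, foreign purchases of domestic corporate bonds 427.7, increase in resident deposits held at foreign banks 80.9, purchases of foreign government bonds by domestic residents 285.4; secondary income: personal remittances sent abroad by immigrant workers 78.5, official foreign aid grants received (current) 67.1; capital account: acquisition of foreign patents and trademarks (non-produced assets) 62.0.)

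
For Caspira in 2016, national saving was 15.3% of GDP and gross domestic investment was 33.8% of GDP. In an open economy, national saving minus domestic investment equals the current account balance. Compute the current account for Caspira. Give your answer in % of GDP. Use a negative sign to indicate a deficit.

-18.5

CA = S - I = 15.3 - 33.8 = -18.5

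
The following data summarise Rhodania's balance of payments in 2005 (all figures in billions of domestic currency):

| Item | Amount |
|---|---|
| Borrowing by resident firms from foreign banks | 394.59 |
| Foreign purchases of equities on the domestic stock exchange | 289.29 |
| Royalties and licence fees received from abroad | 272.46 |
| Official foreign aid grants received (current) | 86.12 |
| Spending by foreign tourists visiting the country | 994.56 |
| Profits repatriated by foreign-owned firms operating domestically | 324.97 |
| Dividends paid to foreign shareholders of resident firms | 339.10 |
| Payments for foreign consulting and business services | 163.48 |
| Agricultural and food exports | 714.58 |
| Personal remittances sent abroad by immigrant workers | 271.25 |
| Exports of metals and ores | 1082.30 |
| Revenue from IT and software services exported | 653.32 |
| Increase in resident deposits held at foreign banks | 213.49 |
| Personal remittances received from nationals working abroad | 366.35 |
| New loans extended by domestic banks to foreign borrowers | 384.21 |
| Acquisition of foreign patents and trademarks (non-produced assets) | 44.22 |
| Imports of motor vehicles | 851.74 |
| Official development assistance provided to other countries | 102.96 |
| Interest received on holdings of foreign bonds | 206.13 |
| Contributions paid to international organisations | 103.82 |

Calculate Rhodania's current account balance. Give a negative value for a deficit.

2218.50

Goods: -851.74 + 714.58 + 1082.30 = 945.14
Services: -163.48 + 653.32 + 994.56 + 272.46 = 1756.86
Primary income: 206.13 - 324.97 - 339.10 = -457.94
Secondary income: 366.35 - 103.82 - 102.96 - 271.25 + 86.12 = -25.56
Current account = 945.14 + 1756.86 + (-457.94) + (-25.56) = 2218.50
(Excluded from the current account — financial account: borrowing by resident firms from foreign banks 394.59, foreign purchases of equities on the domestic stock exchange 289.29, increase in resident deposits held at foreign banks 213.49, new loans extended by domestic banks to foreign borrowers 384.21; capital account: acquisition of foreign patents and trademarks (non-produced assets) 44.22.)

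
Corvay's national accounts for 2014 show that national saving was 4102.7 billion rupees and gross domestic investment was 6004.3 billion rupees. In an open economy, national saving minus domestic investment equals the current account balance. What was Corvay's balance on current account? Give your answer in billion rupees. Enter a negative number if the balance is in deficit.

CA = S - I = 4102.7 - 6004.3 = -1901.6

-1901.6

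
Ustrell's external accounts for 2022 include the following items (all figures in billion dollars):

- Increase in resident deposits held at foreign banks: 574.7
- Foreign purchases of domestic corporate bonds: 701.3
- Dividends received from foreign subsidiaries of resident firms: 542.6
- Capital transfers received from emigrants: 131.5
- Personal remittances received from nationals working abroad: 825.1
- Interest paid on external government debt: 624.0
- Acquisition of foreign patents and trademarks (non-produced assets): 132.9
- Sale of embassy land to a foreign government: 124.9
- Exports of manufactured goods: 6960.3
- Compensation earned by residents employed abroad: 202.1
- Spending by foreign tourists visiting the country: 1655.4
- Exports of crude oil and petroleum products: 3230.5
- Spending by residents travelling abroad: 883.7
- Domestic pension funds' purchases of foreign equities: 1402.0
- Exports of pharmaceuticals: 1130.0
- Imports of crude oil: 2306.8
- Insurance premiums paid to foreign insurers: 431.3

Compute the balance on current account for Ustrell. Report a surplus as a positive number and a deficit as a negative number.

10300.2

Goods: -2306.8 + 6960.3 + 1130.0 + 3230.5 = 9014.0
Services: 1655.4 - 883.7 - 431.3 = 340.4
Primary income: 202.1 - 624.0 + 542.6 = 120.7
Secondary income: 825.1
Current account = 9014.0 + 340.4 + 120.7 + 825.1 = 10300.2
(Excluded from the current account — financial account: increase in resident deposits held at foreign banks 574.7, foreign purchases of domestic corporate bonds 701.3, domestic pension funds' purchases of foreign equities 1402.0; capital account: capital transfers received from emigrants 131.5, acquisition of foreign patents and trademarks (non-produced assets) 132.9, sale of embassy land to a foreign government 124.9.)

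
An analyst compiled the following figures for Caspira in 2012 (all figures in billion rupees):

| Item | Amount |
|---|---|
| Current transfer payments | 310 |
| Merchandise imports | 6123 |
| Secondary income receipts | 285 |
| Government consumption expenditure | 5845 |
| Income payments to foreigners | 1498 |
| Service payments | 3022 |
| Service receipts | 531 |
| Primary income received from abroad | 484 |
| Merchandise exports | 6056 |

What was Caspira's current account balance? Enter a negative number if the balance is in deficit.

Goods balance = 6056 - 6123 = -67
Services balance = 531 - 3022 = -2491
Trade balance (goods + services) = -67 + (-2491) = -2558
Net primary income = 484 - 1498 = -1014
Net secondary income = 285 - 310 = -25
Current account = -2558 + (-1014) + (-25) = -3597

-3597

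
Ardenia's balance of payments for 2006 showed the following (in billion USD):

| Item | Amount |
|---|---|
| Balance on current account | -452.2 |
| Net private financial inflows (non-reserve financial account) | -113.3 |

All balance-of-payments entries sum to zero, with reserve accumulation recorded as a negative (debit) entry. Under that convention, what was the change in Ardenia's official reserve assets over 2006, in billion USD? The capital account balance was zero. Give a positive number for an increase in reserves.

Official reserve transactions balance = -((-452.2) + (-113.3)) = 565.5
An accumulation of reserves is recorded as a debit (negative entry), so the change in the stock of reserves is the negative of that balance.
Change in official reserves = -(565.5) = -565.5

-565.5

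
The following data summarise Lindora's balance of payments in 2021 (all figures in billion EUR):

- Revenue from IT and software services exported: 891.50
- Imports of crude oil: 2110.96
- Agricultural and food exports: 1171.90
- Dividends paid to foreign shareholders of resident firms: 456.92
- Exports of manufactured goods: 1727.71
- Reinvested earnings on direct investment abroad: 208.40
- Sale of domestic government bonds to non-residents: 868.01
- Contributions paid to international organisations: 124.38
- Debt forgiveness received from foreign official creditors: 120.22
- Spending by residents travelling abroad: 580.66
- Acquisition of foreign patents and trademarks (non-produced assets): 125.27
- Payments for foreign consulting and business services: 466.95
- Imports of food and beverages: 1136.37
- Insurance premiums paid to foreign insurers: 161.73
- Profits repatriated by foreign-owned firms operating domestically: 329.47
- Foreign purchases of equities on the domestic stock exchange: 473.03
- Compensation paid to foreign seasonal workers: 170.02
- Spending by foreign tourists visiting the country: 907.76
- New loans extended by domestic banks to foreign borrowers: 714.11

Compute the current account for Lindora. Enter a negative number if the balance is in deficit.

-630.19

Goods: 1727.71 - 1136.37 - 2110.96 + 1171.90 = -347.72
Services: -161.73 + 891.50 + 907.76 - 466.95 - 580.66 = 589.92
Primary income: 208.40 - 170.02 - 329.47 - 456.92 = -748.01
Secondary income: -124.38
Current account = (-347.72) + 589.92 + (-748.01) + (-124.38) = -630.19
(Excluded from the current account — financial account: sale of domestic government bonds to non-residents 868.01, foreign purchases of equities on the domestic stock exchange 473.03, new loans extended by domestic banks to foreign borrowers 714.11; capital account: debt forgiveness received from foreign official creditors 120.22, acquisition of foreign patents and trademarks (non-produced assets) 125.27.)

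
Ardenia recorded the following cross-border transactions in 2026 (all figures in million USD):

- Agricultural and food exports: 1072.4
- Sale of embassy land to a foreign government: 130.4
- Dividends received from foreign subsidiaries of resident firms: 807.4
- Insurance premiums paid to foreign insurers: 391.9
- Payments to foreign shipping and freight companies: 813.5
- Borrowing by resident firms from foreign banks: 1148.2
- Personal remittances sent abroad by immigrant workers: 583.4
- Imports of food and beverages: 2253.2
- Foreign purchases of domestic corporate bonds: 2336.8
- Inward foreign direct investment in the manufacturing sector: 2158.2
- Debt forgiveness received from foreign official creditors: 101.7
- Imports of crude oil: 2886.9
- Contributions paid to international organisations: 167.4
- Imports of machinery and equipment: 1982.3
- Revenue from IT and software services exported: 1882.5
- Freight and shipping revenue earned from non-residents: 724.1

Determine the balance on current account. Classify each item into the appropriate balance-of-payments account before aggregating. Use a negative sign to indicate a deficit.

Goods: -1982.3 - 2886.9 - 2253.2 + 1072.4 = -6050.0
Services: 1882.5 + 724.1 - 813.5 - 391.9 = 1401.2
Primary income: 807.4
Secondary income: -583.4 - 167.4 = -750.8
Current account = (-6050.0) + 1401.2 + 807.4 + (-750.8) = -4592.2
(Excluded from the current account — capital account: sale of embassy land to a foreign government 130.4, debt forgiveness received from foreign official creditors 101.7; financial account: borrowing by resident firms from foreign banks 1148.2, foreign purchases of domestic corporate bonds 2336.8, inward foreign direct investment in the manufacturing sector 2158.2.)

-4592.2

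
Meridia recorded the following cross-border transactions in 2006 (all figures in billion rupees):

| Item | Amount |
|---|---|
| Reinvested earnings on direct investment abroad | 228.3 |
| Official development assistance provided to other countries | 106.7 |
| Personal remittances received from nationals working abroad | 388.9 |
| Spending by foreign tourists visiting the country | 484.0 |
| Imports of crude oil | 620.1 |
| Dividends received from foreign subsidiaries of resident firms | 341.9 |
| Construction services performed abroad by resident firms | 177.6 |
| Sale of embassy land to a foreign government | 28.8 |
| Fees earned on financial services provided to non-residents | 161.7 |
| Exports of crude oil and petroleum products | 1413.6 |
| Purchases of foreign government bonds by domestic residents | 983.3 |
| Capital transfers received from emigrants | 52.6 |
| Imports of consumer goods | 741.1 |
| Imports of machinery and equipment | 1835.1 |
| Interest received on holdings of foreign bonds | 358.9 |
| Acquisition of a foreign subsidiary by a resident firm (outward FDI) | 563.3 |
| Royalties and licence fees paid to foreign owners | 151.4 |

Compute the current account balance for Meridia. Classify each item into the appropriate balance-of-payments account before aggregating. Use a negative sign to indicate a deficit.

100.5

Goods: 1413.6 - 741.1 - 620.1 - 1835.1 = -1782.7
Services: 161.7 + 177.6 + 484.0 - 151.4 = 671.9
Primary income: 341.9 + 358.9 + 228.3 = 929.1
Secondary income: -106.7 + 388.9 = 282.2
Current account = (-1782.7) + 671.9 + 929.1 + 282.2 = 100.5
(Excluded from the current account — capital account: sale of embassy land to a foreign government 28.8, capital transfers received from emigrants 52.6; financial account: purchases of foreign government bonds by domestic residents 983.3, acquisition of a foreign subsidiary by a resident firm (outward FDI) 563.3.)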